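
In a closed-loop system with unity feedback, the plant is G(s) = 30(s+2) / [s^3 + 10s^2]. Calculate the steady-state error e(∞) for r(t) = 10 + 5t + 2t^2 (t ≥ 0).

2/3

Lowest-order denominator term is 10s^2, so the open loop has 2 poles at the origin → type 2 system. Treating each term separately:
  • 10: tracked with zero error.
  • 5t: tracked with zero error.
  • 2t^2: e_ss = 4/K_a with K_a=6 → 2/3.
Total e_ss = 2/3.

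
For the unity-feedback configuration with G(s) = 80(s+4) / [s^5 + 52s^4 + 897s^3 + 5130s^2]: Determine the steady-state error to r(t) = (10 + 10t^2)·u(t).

320.625

The denominator has no term below 5130s^2 — 2 poles at s=0, type 2. Treating each term separately:
  • 10: tracked with zero error.
  • 10t^2: e_ss = 20/K_a with K_a=32/513 → 320.625.
Total e_ss = 320.625.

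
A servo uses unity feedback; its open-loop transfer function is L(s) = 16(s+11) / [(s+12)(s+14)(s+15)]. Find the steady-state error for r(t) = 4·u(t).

L(s) has no factors of s in the denominator, so the system is type 0.
K_p = lim_{s→0} L(s) = 16·11 / (12·14·15) = 22/315.
e_ss = 4/(1 + K_p) = 4/(337/315) = 1260/337.

1260/337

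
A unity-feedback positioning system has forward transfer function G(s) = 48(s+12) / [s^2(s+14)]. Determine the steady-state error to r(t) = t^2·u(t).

7/144

G(s) has two factors of s in the denominator, so the system is type 2.
K_a = lim_{s→0} s^2·G(s) = 48·12 / (14) = 288/7.
r(t) = t^2 gives R(s) = 2/s^3.
e_ss = 2/K_a = 2/(288/7) = 7/144.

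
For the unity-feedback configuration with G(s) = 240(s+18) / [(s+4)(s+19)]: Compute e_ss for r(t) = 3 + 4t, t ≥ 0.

infinity

The open loop has no poles at the origin → type 0 system. Taking each input component in turn:
  • 3: e_ss = 3/(1+K_p) with K_p=1080/19 → 57/1099.
  • 4t: a type-0 system cannot track it, e_ss → ∞.
The unbounded component dominates.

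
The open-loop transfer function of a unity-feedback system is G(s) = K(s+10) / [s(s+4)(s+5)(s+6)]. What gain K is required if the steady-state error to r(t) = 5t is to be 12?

System type = 1 (one pole at s=0).
K_v = lim_{s→0} s·G(s) = K·10 / (4·5·6) = (1/12)·K.
e_ss = 5/K_v = 12 ⇒ K_v = 5/12 ⇒ K = (5/12)/(1/12) = 5.

5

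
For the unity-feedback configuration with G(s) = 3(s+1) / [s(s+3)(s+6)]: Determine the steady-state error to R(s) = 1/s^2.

6

G(s) has one factor of s in the denominator, so the system is type 1.
K_v = lim_{s→0} s·G(s) = 3·1 / (3·6) = 1/6.
e_ss = 1/K_v = 1/(1/6) = 6.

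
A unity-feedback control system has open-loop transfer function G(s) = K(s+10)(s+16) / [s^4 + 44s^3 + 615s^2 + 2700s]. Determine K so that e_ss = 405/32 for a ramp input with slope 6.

8

Lowest-order denominator term is 2700s, so the open loop has 1 pole at the origin → type 1 system.
K_v = lim_{s→0} s·G(s) = K·10·16 / 2700 = (8/135)·K.
e_ss = 6/K_v = 405/32 ⇒ K_v = 64/135 ⇒ K = (64/135)/(8/135) = 8.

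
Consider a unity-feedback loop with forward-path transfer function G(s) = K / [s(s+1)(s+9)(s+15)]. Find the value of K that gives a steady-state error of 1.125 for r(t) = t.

G(s) has one factor of s in the denominator, so the system is type 1.
K_v = lim_{s→0} s·G(s) = K / (1·9·15) = (1/135)·K.
e_ss = 1/K_v = 1.125 ⇒ K_v = 8/9 ⇒ K = (8/9)/(1/135) = 120.

120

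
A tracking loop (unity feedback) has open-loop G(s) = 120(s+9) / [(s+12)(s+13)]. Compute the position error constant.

90/13

G(s) has no factors of s in the denominator, so the system is type 0.
K_p = lim_{s→0} G(s) = 120·9 / (12·13) = 90/13.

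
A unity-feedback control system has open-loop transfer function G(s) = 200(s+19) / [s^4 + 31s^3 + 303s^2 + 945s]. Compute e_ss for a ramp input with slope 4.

The denominator has no term below 945s — 1 pole at s=0, type 1.
K_v = lim_{s→0} s·G(s) = 200·19 / 945 = 760/189.
e_ss = 4/K_v = 4/(760/189) = 189/190.

189/190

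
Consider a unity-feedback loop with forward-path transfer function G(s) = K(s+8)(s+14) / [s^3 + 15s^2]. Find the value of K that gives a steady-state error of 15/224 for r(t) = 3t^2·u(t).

12

The denominator has no term below 15s^2 — 2 poles at s=0, type 2.
K_a = lim_{s→0} s^2·G(s) = K·8·14 / 15 = (112/15)·K.
e_ss = 6/K_a = 15/224 ⇒ K_a = 89.6 ⇒ K = 89.6/(112/15) = 12.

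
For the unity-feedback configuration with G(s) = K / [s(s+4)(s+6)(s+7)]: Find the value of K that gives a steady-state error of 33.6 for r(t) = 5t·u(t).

25

G(s) has one factor of s in the denominator, so the system is type 1.
K_v = lim_{s→0} s·G(s) = K / (4·6·7) = (1/168)·K.
e_ss = 5/K_v = 33.6 ⇒ K_v = 25/168 ⇒ K = (25/168)/(1/168) = 25.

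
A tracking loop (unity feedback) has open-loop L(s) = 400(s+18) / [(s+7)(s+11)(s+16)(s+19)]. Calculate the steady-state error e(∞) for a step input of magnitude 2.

2926/1913

No free integrators in L(s): this is a type 0 system.
K_p = lim_{s→0} L(s) = 400·18 / (7·11·16·19) = 450/1463.
e_ss = 2/(1 + K_p) = 2/(1913/1463) = 2926/1913.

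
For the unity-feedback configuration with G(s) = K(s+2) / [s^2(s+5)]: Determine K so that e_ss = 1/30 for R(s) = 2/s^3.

System type = 2 (two poles at s=0).
K_a = lim_{s→0} s^2·G(s) = K·2 / (5) = 0.4·K.
e_ss = 2/K_a = 1/30 ⇒ K_a = 60 ⇒ K = 60/0.4 = 150.

150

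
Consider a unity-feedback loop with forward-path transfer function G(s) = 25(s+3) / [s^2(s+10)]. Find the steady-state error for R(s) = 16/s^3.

32/15

Two free integrators in G(s): this is a type 2 system.
K_a = lim_{s→0} s^2·G(s) = 25·3 / (10) = 7.5.
r(t) = 8t^2 gives R(s) = 16/s^3.
e_ss = 16/K_a = 16/7.5 = 32/15.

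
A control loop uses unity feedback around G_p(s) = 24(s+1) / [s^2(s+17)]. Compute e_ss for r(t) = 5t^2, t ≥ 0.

85/12

G_p(s) has two factors of s in the denominator, so the system is type 2.
K_a = lim_{s→0} s^2·G_p(s) = 24·1 / (17) = 24/17.
r(t) = 5t^2 gives R(s) = 10/s^3.
e_ss = 10/K_a = 10/(24/17) = 85/12.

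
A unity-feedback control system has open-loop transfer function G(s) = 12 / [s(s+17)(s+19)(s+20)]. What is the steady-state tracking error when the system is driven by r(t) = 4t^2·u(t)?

infinity

G(s) has one factor of s in the denominator, so the system is type 1.
K_a = lim_{s→0} s^2·G(s) = 0; the steady-state error to this parabolic input grows without bound.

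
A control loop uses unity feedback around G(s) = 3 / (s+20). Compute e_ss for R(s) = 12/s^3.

No free integrators in G(s): this is a type 0 system.
K_a = lim_{s→0} s^2·G(s) = 0; the steady-state error to this parabolic input grows without bound.

infinity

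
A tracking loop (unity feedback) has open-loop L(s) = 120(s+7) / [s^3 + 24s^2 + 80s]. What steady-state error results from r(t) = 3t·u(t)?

The denominator has no term below 80s — 1 pole at s=0, type 1.
K_v = lim_{s→0} s·L(s) = 120·7 / 80 = 10.5.
e_ss = 3/K_v = 3/10.5 = 2/7.

2/7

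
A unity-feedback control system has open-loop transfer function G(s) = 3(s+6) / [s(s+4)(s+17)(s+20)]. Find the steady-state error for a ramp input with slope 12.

G(s) has one factor of s in the denominator, so the system is type 1.
K_v = lim_{s→0} s·G(s) = 3·6 / (4·17·20) = 9/680.
e_ss = 12/K_v = 12/(9/680) = 2720/3.

2720/3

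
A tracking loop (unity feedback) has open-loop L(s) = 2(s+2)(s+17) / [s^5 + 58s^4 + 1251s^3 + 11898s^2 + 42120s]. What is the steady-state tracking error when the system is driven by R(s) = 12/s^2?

126360/17

Factoring s from the denominator leaves a polynomial with constant term 42120, so the system is type 1.
K_v = lim_{s→0} s·L(s) = 2·2·17 / 42120 = 17/10530.
e_ss = 12/K_v = 12/(17/10530) = 126360/17.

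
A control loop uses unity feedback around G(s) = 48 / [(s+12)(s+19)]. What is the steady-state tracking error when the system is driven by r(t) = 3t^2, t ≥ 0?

infinity

System type = 0 (no poles at s=0).
K_a = lim_{s→0} s^2·G(s) = 0; the steady-state error to this parabolic input grows without bound.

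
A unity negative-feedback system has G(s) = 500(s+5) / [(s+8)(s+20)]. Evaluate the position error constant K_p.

The open loop has no poles at the origin → type 0 system.
K_p = lim_{s→0} G(s) = 500·5 / (8·20) = 15.625.

15.625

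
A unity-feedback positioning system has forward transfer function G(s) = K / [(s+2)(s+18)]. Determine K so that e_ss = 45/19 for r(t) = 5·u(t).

G(s) has no factors of s in the denominator, so the system is type 0.
K_p = lim_{s→0} G(s) = K / (2·18) = (1/36)·K.
e_ss = 5/(1 + K_p) = 45/19 ⇒ 1 + (1/36)·K = 19/9 ⇒ K = 40.

40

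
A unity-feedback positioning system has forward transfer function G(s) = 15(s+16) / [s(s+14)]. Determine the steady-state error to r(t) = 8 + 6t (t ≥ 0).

0.35

One free integrator in G(s): this is a type 1 system. By superposition:
  • 8: tracked with zero error.
  • 6t: e_ss = 6/K_v with K_v=120/7 → 0.35.
Total e_ss = 0.35.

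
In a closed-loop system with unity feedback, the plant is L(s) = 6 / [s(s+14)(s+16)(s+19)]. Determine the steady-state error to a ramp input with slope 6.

L(s) has one factor of s in the denominator, so the system is type 1.
K_v = lim_{s→0} s·L(s) = 6 / (14·16·19) = 3/2128.
e_ss = 6/K_v = 6/(3/2128) = 4256.

4256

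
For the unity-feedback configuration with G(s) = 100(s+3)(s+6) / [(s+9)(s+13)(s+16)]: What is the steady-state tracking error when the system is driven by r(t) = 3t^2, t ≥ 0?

System type = 0 (no poles at s=0).
K_a = lim_{s→0} s^2·G(s) = 0; the steady-state error to this parabolic input grows without bound.

infinity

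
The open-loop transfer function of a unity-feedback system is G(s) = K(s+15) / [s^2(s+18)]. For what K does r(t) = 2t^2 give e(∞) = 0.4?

12

System type = 2 (two poles at s=0).
K_a = lim_{s→0} s^2·G(s) = K·15 / (18) = (5/6)·K.
e_ss = 4/K_a = 0.4 ⇒ K_a = 10 ⇒ K = 10/(5/6) = 12.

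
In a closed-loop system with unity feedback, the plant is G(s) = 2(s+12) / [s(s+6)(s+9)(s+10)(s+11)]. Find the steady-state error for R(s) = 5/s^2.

1237.5

System type = 1 (one pole at s=0).
K_v = lim_{s→0} s·G(s) = 2·12 / (6·9·10·11) = 2/495.
e_ss = 5/K_v = 5/(2/495) = 1237.5.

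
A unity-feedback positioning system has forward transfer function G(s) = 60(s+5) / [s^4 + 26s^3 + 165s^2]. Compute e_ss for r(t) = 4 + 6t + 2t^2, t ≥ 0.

The denominator has no term below 165s^2 — 2 poles at s=0, type 2. By superposition:
  • 4: tracked with zero error.
  • 6t: tracked with zero error.
  • 2t^2: e_ss = 4/K_a with K_a=20/11 → 2.2.
Total e_ss = 2.2.

2.2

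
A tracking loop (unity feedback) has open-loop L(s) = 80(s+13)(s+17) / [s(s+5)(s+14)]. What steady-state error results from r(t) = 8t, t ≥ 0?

System type = 1 (one pole at s=0).
K_v = lim_{s→0} s·L(s) = 80·13·17 / (5·14) = 1768/7.
e_ss = 8/K_v = 8/(1768/7) = 7/221.

7/221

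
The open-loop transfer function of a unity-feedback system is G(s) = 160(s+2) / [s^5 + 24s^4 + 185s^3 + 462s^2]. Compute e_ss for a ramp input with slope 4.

The denominator has no term below 462s^2 — 2 poles at s=0, type 2.
K_v = ∞ for a type-2 system; e_ss to a ramp is zero.

0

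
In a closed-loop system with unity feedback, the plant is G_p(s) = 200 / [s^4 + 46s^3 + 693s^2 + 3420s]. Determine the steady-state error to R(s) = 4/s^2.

Lowest-order denominator term is 3420s, so the open loop has 1 pole at the origin → type 1 system.
K_v = lim_{s→0} s·G_p(s) = 200 / 3420 = 10/171.
e_ss = 4/K_v = 4/(10/171) = 68.4.

68.4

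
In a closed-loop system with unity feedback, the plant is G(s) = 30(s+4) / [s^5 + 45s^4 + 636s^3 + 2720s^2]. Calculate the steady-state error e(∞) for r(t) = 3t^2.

136

The denominator has no term below 2720s^2 — 2 poles at s=0, type 2.
K_a = lim_{s→0} s^2·G(s) = 30·4 / 2720 = 3/68.
r(t) = 3t^2 gives R(s) = 6/s^3.
e_ss = 6/K_a = 6/(3/68) = 136.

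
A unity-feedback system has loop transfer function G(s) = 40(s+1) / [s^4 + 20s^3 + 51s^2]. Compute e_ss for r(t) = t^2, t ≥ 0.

2.55

Factoring s^2 from the denominator leaves a polynomial with constant term 51, so the system is type 2.
K_a = lim_{s→0} s^2·G(s) = 40·1 / 51 = 40/51.
r(t) = t^2 gives R(s) = 2/s^3.
e_ss = 2/K_a = 2/(40/51) = 2.55.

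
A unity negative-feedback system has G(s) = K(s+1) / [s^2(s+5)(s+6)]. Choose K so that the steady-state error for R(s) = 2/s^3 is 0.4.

System type = 2 (two poles at s=0).
K_a = lim_{s→0} s^2·G(s) = K·1 / (5·6) = (1/30)·K.
e_ss = 2/K_a = 0.4 ⇒ K_a = 5 ⇒ K = 5/(1/30) = 150.

150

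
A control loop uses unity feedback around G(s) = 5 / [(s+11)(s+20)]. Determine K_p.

1/44

G(s) has no factors of s in the denominator, so the system is type 0.
K_p = lim_{s→0} G(s) = 5 / (11·20) = 1/44.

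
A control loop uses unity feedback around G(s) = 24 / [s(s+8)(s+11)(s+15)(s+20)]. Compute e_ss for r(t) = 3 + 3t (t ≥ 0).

3300

System type = 1 (one pole at s=0). By superposition:
  • 3: tracked with zero error.
  • 3t: e_ss = 3/K_v with K_v=1/1100 → 3300.
Total e_ss = 3300.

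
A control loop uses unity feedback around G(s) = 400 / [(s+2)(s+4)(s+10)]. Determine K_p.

System type = 0 (no poles at s=0).
K_p = lim_{s→0} G(s) = 400 / (2·4·10) = 5.

5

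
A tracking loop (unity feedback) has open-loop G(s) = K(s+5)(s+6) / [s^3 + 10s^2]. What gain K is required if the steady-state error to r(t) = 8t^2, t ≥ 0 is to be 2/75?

200

Lowest-order denominator term is 10s^2, so the open loop has 2 poles at the origin → type 2 system.
K_a = lim_{s→0} s^2·G(s) = K·5·6 / 10 = 3·K.
e_ss = 16/K_a = 2/75 ⇒ K_a = 600 ⇒ K = 600/3 = 200.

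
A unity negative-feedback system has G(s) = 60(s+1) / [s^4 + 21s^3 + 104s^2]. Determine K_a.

The denominator has no term below 104s^2 — 2 poles at s=0, type 2.
K_a = lim_{s→0} s^2·G(s) = 60·1 / 104 = 15/26.

15/26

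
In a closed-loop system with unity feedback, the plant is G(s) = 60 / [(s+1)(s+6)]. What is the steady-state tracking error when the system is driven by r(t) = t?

infinity

No free integrators in G(s): this is a type 0 system.
For a type-0 system K_v = 0, so e_ss to a ramp input is unbounded.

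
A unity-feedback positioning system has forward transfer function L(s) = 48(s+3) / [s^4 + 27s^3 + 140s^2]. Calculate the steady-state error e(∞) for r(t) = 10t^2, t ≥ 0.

175/9

Factoring s^2 from the denominator leaves a polynomial with constant term 140, so the system is type 2.
K_a = lim_{s→0} s^2·L(s) = 48·3 / 140 = 36/35.
r(t) = 10t^2 gives R(s) = 20/s^3.
e_ss = 20/K_a = 20/(36/35) = 175/9.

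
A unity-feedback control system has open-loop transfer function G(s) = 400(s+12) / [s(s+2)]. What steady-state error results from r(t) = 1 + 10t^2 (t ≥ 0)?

infinity

G(s) has one factor of s in the denominator, so the system is type 1. By superposition:
  • 1: tracked with zero error.
  • 10t^2: a type-1 system cannot track it, e_ss → ∞.
The unbounded component dominates.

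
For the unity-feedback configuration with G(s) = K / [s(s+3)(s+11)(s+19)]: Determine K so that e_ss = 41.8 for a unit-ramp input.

G(s) has one factor of s in the denominator, so the system is type 1.
K_v = lim_{s→0} s·G(s) = K / (3·11·19) = (1/627)·K.
e_ss = 1/K_v = 41.8 ⇒ K_v = 5/209 ⇒ K = (5/209)/(1/627) = 15.

15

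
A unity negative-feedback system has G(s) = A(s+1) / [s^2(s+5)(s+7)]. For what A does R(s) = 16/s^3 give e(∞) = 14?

40

The open loop has two poles at the origin → type 2 system.
K_a = lim_{s→0} s^2·G(s) = A·1 / (5·7) = (1/35)·A.
e_ss = 16/K_a = 14 ⇒ K_a = 8/7 ⇒ A = (8/7)/(1/35) = 40.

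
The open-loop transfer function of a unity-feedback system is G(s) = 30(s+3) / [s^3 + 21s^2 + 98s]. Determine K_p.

K_p = lim_{s→0} G(s); with 1 pole at the origin the limit diverges, so K_p = ∞.

infinity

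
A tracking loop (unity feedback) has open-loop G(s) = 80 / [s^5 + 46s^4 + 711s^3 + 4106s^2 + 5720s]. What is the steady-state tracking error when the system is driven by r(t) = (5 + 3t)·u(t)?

Factoring s from the denominator leaves a polynomial with constant term 5720, so the system is type 1. Taking each input component in turn:
  • 5: tracked with zero error.
  • 3t: e_ss = 3/K_v with K_v=2/143 → 214.5.
Total e_ss = 214.5.

214.5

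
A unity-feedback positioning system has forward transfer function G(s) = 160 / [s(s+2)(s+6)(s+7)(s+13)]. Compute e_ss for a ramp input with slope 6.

40.95

System type = 1 (one pole at s=0).
K_v = lim_{s→0} s·G(s) = 160 / (2·6·7·13) = 40/273.
e_ss = 6/K_v = 6/(40/273) = 40.95.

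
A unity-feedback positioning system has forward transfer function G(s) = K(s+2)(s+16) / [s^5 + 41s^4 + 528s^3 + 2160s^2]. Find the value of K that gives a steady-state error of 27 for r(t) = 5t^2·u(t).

25

The denominator has no term below 2160s^2 — 2 poles at s=0, type 2.
K_a = lim_{s→0} s^2·G(s) = K·2·16 / 2160 = (2/135)·K.
e_ss = 10/K_a = 27 ⇒ K_a = 10/27 ⇒ K = (10/27)/(2/135) = 25.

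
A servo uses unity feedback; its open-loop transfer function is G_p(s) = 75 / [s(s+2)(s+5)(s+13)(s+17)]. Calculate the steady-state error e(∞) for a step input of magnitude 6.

G_p(s) has one factor of s in the denominator, so the system is type 1.
K_p = ∞ for a type-1 system; e_ss to a step is zero.

0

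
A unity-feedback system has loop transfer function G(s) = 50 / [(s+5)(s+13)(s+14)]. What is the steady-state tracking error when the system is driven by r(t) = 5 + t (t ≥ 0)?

infinity

System type = 0 (no poles at s=0). Taking each input component in turn:
  • 5: e_ss = 5/(1+K_p) with K_p=5/91 → 455/96.
  • t: a type-0 system cannot track it, e_ss → ∞.
The unbounded component dominates.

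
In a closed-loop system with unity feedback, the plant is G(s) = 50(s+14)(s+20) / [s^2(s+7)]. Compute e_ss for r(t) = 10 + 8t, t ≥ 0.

The open loop has two poles at the origin → type 2 system. Taking each input component in turn:
  • 10: tracked with zero error.
  • 8t: tracked with zero error.
Total e_ss = 0.

0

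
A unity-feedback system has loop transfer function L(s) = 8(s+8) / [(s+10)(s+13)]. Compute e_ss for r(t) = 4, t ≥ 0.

The open loop has no poles at the origin → type 0 system.
K_p = lim_{s→0} L(s) = 8·8 / (10·13) = 32/65.
e_ss = 4/(1 + K_p) = 4/(97/65) = 260/97.

260/97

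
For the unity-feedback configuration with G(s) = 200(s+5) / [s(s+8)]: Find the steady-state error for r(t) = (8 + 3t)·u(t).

G(s) has one factor of s in the denominator, so the system is type 1. By superposition:
  • 8: tracked with zero error.
  • 3t: e_ss = 3/K_v with K_v=125 → 0.024.
Total e_ss = 0.024.

0.024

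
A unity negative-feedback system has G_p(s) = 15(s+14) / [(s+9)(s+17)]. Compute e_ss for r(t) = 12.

No free integrators in G_p(s): this is a type 0 system.
K_p = lim_{s→0} G_p(s) = 15·14 / (9·17) = 70/51.
e_ss = 12/(1 + K_p) = 12/(121/51) = 612/121.

612/121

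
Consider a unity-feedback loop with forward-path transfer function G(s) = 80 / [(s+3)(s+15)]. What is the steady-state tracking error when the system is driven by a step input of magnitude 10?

3.6

No free integrators in G(s): this is a type 0 system.
K_p = lim_{s→0} G(s) = 80 / (3·15) = 16/9.
e_ss = 10/(1 + K_p) = 10/(25/9) = 3.6.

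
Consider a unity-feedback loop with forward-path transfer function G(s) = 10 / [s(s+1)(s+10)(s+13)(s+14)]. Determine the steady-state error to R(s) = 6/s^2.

1092

One free integrator in G(s): this is a type 1 system.
K_v = lim_{s→0} s·G(s) = 10 / (1·10·13·14) = 1/182.
e_ss = 6/K_v = 6/(1/182) = 1092.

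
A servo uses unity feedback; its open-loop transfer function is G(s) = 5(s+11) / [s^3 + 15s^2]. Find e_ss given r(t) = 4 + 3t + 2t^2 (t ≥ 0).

12/11

Factoring s^2 from the denominator leaves a polynomial with constant term 15, so the system is type 2. Taking each input component in turn:
  • 4: tracked with zero error.
  • 3t: tracked with zero error.
  • 2t^2: e_ss = 4/K_a with K_a=11/3 → 12/11.
Total e_ss = 12/11.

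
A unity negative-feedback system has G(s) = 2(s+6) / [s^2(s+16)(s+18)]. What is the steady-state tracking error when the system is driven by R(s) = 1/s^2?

0

G(s) has two factors of s in the denominator, so the system is type 2.
K_v = ∞ for a type-2 system; e_ss to a ramp is zero.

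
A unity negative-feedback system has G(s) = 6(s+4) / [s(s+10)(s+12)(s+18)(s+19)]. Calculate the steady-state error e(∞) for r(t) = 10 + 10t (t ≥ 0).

17100

G(s) has one factor of s in the denominator, so the system is type 1. Treating each term separately:
  • 10: tracked with zero error.
  • 10t: e_ss = 10/K_v with K_v=1/1710 → 17100.
Total e_ss = 17100.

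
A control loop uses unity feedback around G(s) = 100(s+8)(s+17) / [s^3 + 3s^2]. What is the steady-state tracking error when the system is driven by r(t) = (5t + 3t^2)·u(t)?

The denominator has no term below 3s^2 — 2 poles at s=0, type 2. By superposition:
  • 5t: tracked with zero error.
  • 3t^2: e_ss = 6/K_a with K_a=13600/3 → 9/6800.
Total e_ss = 9/6800.

9/6800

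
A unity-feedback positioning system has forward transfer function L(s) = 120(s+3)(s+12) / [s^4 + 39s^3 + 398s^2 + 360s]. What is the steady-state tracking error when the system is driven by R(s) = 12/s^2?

1

Lowest-order denominator term is 360s, so the open loop has 1 pole at the origin → type 1 system.
K_v = lim_{s→0} s·L(s) = 120·3·12 / 360 = 12.
e_ss = 12/K_v = 12/12 = 1.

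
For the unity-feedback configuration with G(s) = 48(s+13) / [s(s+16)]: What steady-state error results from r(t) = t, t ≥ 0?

1/39

System type = 1 (one pole at s=0).
K_v = lim_{s→0} s·G(s) = 48·13 / (16) = 39.
e_ss = 1/K_v = 1/39.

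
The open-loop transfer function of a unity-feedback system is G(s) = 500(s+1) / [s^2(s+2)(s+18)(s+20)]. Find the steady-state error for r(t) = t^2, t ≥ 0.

Two free integrators in G(s): this is a type 2 system.
K_a = lim_{s→0} s^2·G(s) = 500·1 / (2·18·20) = 25/36.
r(t) = t^2 gives R(s) = 2/s^3.
e_ss = 2/K_a = 2/(25/36) = 2.88.

2.88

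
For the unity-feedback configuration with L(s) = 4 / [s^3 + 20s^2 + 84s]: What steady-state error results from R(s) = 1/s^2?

21

Lowest-order denominator term is 84s, so the open loop has 1 pole at the origin → type 1 system.
K_v = lim_{s→0} s·L(s) = 4 / 84 = 1/21.
e_ss = 1/K_v = 1/(1/21) = 21.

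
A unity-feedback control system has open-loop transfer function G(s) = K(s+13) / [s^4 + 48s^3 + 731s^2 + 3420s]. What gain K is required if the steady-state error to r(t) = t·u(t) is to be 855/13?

4

Lowest-order denominator term is 3420s, so the open loop has 1 pole at the origin → type 1 system.
K_v = lim_{s→0} s·G(s) = K·13 / 3420 = (13/3420)·K.
e_ss = 1/K_v = 855/13 ⇒ K_v = 13/855 ⇒ K = (13/855)/(13/3420) = 4.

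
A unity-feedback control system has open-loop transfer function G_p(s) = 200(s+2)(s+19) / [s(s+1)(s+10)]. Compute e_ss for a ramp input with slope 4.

G_p(s) has one factor of s in the denominator, so the system is type 1.
K_v = lim_{s→0} s·G_p(s) = 200·2·19 / (1·10) = 760.
e_ss = 4/K_v = 4/760 = 1/190.

1/190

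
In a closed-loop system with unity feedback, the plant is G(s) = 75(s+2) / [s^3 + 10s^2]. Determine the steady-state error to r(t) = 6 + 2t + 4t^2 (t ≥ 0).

8/15

The denominator has no term below 10s^2 — 2 poles at s=0, type 2. Taking each input component in turn:
  • 6: tracked with zero error.
  • 2t: tracked with zero error.
  • 4t^2: e_ss = 8/K_a with K_a=15 → 8/15.
Total e_ss = 8/15.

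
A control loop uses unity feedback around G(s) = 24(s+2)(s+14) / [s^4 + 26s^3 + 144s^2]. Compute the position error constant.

K_p = lim_{s→0} G(s); with 2 poles at the origin the limit diverges, so K_p = ∞.

infinity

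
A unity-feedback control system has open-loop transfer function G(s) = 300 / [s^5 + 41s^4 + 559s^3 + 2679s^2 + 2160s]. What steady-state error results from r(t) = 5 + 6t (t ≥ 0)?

Factoring s from the denominator leaves a polynomial with constant term 2160, so the system is type 1. Taking each input component in turn:
  • 5: tracked with zero error.
  • 6t: e_ss = 6/K_v with K_v=5/36 → 43.2.
Total e_ss = 43.2.

43.2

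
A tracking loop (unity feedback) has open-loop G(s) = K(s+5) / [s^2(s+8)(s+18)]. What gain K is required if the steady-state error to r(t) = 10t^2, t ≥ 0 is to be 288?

Two free integrators in G(s): this is a type 2 system.
K_a = lim_{s→0} s^2·G(s) = K·5 / (8·18) = (5/144)·K.
e_ss = 20/K_a = 288 ⇒ K_a = 5/72 ⇒ K = (5/72)/(5/144) = 2.

2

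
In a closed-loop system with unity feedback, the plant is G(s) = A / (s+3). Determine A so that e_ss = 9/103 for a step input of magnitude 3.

100

System type = 0 (no poles at s=0).
K_p = lim_{s→0} G(s) = A / (3) = (1/3)·A.
e_ss = 3/(1 + K_p) = 9/103 ⇒ 1 + (1/3)·A = 103/3 ⇒ A = 100.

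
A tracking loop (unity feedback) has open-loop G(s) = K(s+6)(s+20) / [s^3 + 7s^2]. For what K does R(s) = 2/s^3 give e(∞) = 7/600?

10

Factoring s^2 from the denominator leaves a polynomial with constant term 7, so the system is type 2.
K_a = lim_{s→0} s^2·G(s) = K·6·20 / 7 = (120/7)·K.
e_ss = 2/K_a = 7/600 ⇒ K_a = 1200/7 ⇒ K = (1200/7)/(120/7) = 10.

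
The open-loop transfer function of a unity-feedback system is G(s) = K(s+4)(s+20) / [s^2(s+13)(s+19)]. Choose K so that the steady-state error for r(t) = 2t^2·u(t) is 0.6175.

G(s) has two factors of s in the denominator, so the system is type 2.
K_a = lim_{s→0} s^2·G(s) = K·4·20 / (13·19) = (80/247)·K.
e_ss = 4/K_a = 0.6175 ⇒ K_a = 1600/247 ⇒ K = (1600/247)/(80/247) = 20.

20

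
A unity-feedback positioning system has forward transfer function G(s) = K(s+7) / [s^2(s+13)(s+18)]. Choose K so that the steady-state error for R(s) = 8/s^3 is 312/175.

150

G(s) has two factors of s in the denominator, so the system is type 2.
K_a = lim_{s→0} s^2·G(s) = K·7 / (13·18) = (7/234)·K.
e_ss = 8/K_a = 312/175 ⇒ K_a = 175/39 ⇒ K = (175/39)/(7/234) = 150.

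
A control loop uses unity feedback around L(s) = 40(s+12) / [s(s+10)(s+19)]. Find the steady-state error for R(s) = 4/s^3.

infinity

One free integrator in L(s): this is a type 1 system.
For a type-1 system K_a = 0, so e_ss to a parabolic input is unbounded.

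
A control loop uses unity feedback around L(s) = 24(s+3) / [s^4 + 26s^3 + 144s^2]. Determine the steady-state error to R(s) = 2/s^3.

Factoring s^2 from the denominator leaves a polynomial with constant term 144, so the system is type 2.
K_a = lim_{s→0} s^2·L(s) = 24·3 / 144 = 0.5.
r(t) = t^2 gives R(s) = 2/s^3.
e_ss = 2/K_a = 2/0.5 = 4.

4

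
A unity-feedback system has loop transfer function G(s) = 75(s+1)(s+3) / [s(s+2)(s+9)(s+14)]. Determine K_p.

K_p = lim_{s→0} G(s); with 1 pole at the origin the limit diverges, so K_p = ∞.

infinity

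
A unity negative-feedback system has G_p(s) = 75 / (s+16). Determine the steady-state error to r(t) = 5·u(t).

80/91

The open loop has no poles at the origin → type 0 system.
K_p = lim_{s→0} G_p(s) = 75 / (16) = 4.6875.
e_ss = 5/(1 + K_p) = 5/5.6875 = 80/91.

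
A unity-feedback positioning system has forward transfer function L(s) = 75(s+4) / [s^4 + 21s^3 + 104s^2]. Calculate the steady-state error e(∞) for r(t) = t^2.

The denominator has no term below 104s^2 — 2 poles at s=0, type 2.
K_a = lim_{s→0} s^2·L(s) = 75·4 / 104 = 75/26.
r(t) = t^2 gives R(s) = 2/s^3.
e_ss = 2/K_a = 2/(75/26) = 52/75.

52/75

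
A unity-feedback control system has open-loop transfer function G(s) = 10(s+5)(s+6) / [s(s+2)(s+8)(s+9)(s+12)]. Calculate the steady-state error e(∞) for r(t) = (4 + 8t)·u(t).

46.08

One free integrator in G(s): this is a type 1 system. Treating each term separately:
  • 4: tracked with zero error.
  • 8t: e_ss = 8/K_v with K_v=25/144 → 46.08.
Total e_ss = 46.08.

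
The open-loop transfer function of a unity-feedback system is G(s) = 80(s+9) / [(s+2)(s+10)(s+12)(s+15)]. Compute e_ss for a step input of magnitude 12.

No free integrators in G(s): this is a type 0 system.
K_p = lim_{s→0} G(s) = 80·9 / (2·10·12·15) = 0.2.
e_ss = 12/(1 + K_p) = 12/1.2 = 10.

10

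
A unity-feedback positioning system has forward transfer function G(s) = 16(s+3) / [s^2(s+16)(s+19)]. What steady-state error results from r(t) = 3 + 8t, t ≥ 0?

Two free integrators in G(s): this is a type 2 system. By superposition:
  • 3: tracked with zero error.
  • 8t: tracked with zero error.
Total e_ss = 0.

0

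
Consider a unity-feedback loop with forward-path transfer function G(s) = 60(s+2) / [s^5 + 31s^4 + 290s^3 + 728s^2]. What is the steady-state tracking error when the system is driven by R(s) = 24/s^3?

The denominator has no term below 728s^2 — 2 poles at s=0, type 2.
K_a = lim_{s→0} s^2·G(s) = 60·2 / 728 = 15/91.
r(t) = 12t^2 gives R(s) = 24/s^3.
e_ss = 24/K_a = 24/(15/91) = 145.6.

145.6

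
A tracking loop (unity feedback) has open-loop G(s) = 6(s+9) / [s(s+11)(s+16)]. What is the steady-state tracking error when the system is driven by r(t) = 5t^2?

infinity

The open loop has one pole at the origin → type 1 system.
K_a = lim_{s→0} s^2·G(s) = 0; the steady-state error to this parabolic input grows without bound.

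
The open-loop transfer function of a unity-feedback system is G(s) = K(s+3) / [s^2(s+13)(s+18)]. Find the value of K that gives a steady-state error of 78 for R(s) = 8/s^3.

8

System type = 2 (two poles at s=0).
K_a = lim_{s→0} s^2·G(s) = K·3 / (13·18) = (1/78)·K.
e_ss = 8/K_a = 78 ⇒ K_a = 4/39 ⇒ K = (4/39)/(1/78) = 8.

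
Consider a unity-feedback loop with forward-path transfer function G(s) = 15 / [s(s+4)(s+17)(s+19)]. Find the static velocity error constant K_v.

G(s) has one factor of s in the denominator, so the system is type 1.
K_v = lim_{s→0} s·G(s) = 15 / (4·17·19) = 15/1292.

15/1292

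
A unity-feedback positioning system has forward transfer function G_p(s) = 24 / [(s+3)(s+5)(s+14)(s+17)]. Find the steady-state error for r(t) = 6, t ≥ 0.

G_p(s) has no factors of s in the denominator, so the system is type 0.
K_p = lim_{s→0} G_p(s) = 24 / (3·5·14·17) = 4/595.
e_ss = 6/(1 + K_p) = 6/(599/595) = 3570/599.

3570/599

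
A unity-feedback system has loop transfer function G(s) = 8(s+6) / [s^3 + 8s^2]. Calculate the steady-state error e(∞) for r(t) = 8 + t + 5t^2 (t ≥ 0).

Lowest-order denominator term is 8s^2, so the open loop has 2 poles at the origin → type 2 system. By superposition:
  • 8: tracked with zero error.
  • t: tracked with zero error.
  • 5t^2: e_ss = 10/K_a with K_a=6 → 5/3.
Total e_ss = 5/3.

5/3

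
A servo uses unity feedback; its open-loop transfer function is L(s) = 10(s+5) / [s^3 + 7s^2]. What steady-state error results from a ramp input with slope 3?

Lowest-order denominator term is 7s^2, so the open loop has 2 poles at the origin → type 2 system.
K_v = ∞ for a type-2 system; e_ss to a ramp is zero.

0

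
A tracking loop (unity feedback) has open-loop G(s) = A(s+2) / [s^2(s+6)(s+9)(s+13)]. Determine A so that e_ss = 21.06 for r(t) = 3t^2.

Two free integrators in G(s): this is a type 2 system.
K_a = lim_{s→0} s^2·G(s) = A·2 / (6·9·13) = (1/351)·A.
e_ss = 6/K_a = 21.06 ⇒ K_a = 100/351 ⇒ A = (100/351)/(1/351) = 100.

100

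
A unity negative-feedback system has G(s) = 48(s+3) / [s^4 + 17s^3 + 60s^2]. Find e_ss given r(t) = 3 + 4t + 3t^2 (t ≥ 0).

Factoring s^2 from the denominator leaves a polynomial with constant term 60, so the system is type 2. Taking each input component in turn:
  • 3: tracked with zero error.
  • 4t: tracked with zero error.
  • 3t^2: e_ss = 6/K_a with K_a=2.4 → 2.5.
Total e_ss = 2.5.

2.5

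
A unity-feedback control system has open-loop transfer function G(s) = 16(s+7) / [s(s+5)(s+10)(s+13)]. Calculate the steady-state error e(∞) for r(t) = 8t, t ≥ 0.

G(s) has one factor of s in the denominator, so the system is type 1.
K_v = lim_{s→0} s·G(s) = 16·7 / (5·10·13) = 56/325.
e_ss = 8/K_v = 8/(56/325) = 325/7.

325/7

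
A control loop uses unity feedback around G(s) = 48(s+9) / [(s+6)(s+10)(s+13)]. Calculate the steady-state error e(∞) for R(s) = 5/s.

No free integrators in G(s): this is a type 0 system.
K_p = lim_{s→0} G(s) = 48·9 / (6·10·13) = 36/65.
e_ss = 5/(1 + K_p) = 5/(101/65) = 325/101.

325/101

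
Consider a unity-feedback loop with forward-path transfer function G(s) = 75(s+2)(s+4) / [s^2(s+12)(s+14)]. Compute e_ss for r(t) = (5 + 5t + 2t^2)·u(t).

System type = 2 (two poles at s=0). By superposition:
  • 5: tracked with zero error.
  • 5t: tracked with zero error.
  • 2t^2: e_ss = 4/K_a with K_a=25/7 → 1.12.
Total e_ss = 1.12.

1.12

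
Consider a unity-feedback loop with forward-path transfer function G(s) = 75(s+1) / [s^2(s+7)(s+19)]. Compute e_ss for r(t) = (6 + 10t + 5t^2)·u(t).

266/15

G(s) has two factors of s in the denominator, so the system is type 2. Taking each input component in turn:
  • 6: tracked with zero error.
  • 10t: tracked with zero error.
  • 5t^2: e_ss = 10/K_a with K_a=75/133 → 266/15.
Total e_ss = 266/15.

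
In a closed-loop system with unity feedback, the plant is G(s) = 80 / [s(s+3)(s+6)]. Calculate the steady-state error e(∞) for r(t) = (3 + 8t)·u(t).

1.8

G(s) has one factor of s in the denominator, so the system is type 1. By superposition:
  • 3: tracked with zero error.
  • 8t: e_ss = 8/K_v with K_v=40/9 → 1.8.
Total e_ss = 1.8.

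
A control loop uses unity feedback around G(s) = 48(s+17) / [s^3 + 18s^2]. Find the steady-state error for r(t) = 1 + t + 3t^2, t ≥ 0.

Factoring s^2 from the denominator leaves a polynomial with constant term 18, so the system is type 2. Taking each input component in turn:
  • 1: tracked with zero error.
  • t: tracked with zero error.
  • 3t^2: e_ss = 6/K_a with K_a=136/3 → 9/68.
Total e_ss = 9/68.

9/68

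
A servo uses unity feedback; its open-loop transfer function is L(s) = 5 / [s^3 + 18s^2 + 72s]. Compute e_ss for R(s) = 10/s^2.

The denominator has no term below 72s — 1 pole at s=0, type 1.
K_v = lim_{s→0} s·L(s) = 5 / 72 = 5/72.
e_ss = 10/K_v = 10/(5/72) = 144.

144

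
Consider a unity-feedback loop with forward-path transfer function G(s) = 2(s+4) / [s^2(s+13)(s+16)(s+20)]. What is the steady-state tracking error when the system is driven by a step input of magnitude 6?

0

The open loop has two poles at the origin → type 2 system.
A type-2 system has K_p = ∞, so it tracks a step input with zero steady-state error.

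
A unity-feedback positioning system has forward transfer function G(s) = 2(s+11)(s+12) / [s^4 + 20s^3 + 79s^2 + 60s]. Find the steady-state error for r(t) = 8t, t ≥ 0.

The denominator has no term below 60s — 1 pole at s=0, type 1.
K_v = lim_{s→0} s·G(s) = 2·11·12 / 60 = 4.4.
e_ss = 8/K_v = 8/4.4 = 20/11.

20/11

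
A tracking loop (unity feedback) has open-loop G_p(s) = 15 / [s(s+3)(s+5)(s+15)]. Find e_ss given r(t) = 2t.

System type = 1 (one pole at s=0).
K_v = lim_{s→0} s·G_p(s) = 15 / (3·5·15) = 1/15.
e_ss = 2/K_v = 2/(1/15) = 30.

30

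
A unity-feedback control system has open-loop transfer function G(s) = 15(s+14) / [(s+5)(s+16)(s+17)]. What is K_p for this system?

No free integrators in G(s): this is a type 0 system.
K_p = lim_{s→0} G(s) = 15·14 / (5·16·17) = 21/136.

21/136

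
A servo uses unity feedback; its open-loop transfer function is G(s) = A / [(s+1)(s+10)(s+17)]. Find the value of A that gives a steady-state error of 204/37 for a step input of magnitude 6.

15

The open loop has no poles at the origin → type 0 system.
K_p = lim_{s→0} G(s) = A / (1·10·17) = (1/170)·A.
e_ss = 6/(1 + K_p) = 204/37 ⇒ 1 + (1/170)·A = 37/34 ⇒ A = 15.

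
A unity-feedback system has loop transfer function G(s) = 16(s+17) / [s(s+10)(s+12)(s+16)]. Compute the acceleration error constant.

0

The open loop has one pole at the origin → type 1 system.
K_a = lim_{s→0} s^2·G(s) = 0 (the extra factor of s kills the finite limit).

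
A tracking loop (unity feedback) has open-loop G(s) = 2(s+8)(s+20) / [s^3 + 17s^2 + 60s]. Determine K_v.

16/3

Lowest-order denominator term is 60s, so the open loop has 1 pole at the origin → type 1 system.
K_v = lim_{s→0} s·G(s) = 2·8·20 / 60 = 16/3.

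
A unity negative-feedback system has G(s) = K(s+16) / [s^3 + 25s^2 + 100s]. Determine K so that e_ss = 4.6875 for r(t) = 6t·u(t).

Lowest-order denominator term is 100s, so the open loop has 1 pole at the origin → type 1 system.
K_v = lim_{s→0} s·G(s) = K·16 / 100 = 0.16·K.
e_ss = 6/K_v = 4.6875 ⇒ K_v = 1.28 ⇒ K = 1.28/0.16 = 8.

8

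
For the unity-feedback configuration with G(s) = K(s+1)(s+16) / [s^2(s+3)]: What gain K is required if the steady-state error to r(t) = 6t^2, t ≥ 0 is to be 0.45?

5

G(s) has two factors of s in the denominator, so the system is type 2.
K_a = lim_{s→0} s^2·G(s) = K·1·16 / (3) = (16/3)·K.
e_ss = 12/K_a = 0.45 ⇒ K_a = 80/3 ⇒ K = (80/3)/(16/3) = 5.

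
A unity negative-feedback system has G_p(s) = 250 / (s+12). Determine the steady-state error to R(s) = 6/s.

G_p(s) has no factors of s in the denominator, so the system is type 0.
K_p = lim_{s→0} G_p(s) = 250 / (12) = 125/6.
e_ss = 6/(1 + K_p) = 6/(131/6) = 36/131.

36/131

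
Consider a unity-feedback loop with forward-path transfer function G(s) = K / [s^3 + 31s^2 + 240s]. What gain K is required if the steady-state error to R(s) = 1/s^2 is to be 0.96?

The denominator has no term below 240s — 1 pole at s=0, type 1.
K_v = lim_{s→0} s·G(s) = K / 240 = (1/240)·K.
e_ss = 1/K_v = 0.96 ⇒ K_v = 25/24 ⇒ K = (25/24)/(1/240) = 250.

250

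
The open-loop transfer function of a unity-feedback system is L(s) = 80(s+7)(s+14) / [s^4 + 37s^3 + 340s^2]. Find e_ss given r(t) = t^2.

17/196

Lowest-order denominator term is 340s^2, so the open loop has 2 poles at the origin → type 2 system.
K_a = lim_{s→0} s^2·L(s) = 80·7·14 / 340 = 392/17.
r(t) = t^2 gives R(s) = 2/s^3.
e_ss = 2/K_a = 2/(392/17) = 17/196.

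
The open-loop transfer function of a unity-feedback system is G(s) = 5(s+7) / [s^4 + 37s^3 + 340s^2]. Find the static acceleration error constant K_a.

Factoring s^2 from the denominator leaves a polynomial with constant term 340, so the system is type 2.
K_a = lim_{s→0} s^2·G(s) = 5·7 / 340 = 7/68.

7/68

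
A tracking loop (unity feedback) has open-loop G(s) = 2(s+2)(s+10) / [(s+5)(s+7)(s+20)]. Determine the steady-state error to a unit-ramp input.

infinity

The open loop has no poles at the origin → type 0 system.
For a type-0 system K_v = 0, so e_ss to a ramp input is unbounded.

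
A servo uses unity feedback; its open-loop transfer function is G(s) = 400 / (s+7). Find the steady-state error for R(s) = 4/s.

28/407

No free integrators in G(s): this is a type 0 system.
K_p = lim_{s→0} G(s) = 400 / (7) = 400/7.
e_ss = 4/(1 + K_p) = 4/(407/7) = 28/407.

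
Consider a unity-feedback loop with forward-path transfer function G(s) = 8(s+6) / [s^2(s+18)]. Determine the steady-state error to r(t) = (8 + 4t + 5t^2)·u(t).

G(s) has two factors of s in the denominator, so the system is type 2. Treating each term separately:
  • 8: tracked with zero error.
  • 4t: tracked with zero error.
  • 5t^2: e_ss = 10/K_a with K_a=8/3 → 3.75.
Total e_ss = 3.75.

3.75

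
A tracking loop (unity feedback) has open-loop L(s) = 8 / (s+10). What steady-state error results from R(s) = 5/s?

No free integrators in L(s): this is a type 0 system.
K_p = lim_{s→0} L(s) = 8 / (10) = 0.8.
e_ss = 5/(1 + K_p) = 5/1.8 = 25/9.

25/9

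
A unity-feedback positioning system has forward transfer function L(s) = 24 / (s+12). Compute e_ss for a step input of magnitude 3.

1

L(s) has no factors of s in the denominator, so the system is type 0.
K_p = lim_{s→0} L(s) = 24 / (12) = 2.
e_ss = 3/(1 + K_p) = 3/3 = 1.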